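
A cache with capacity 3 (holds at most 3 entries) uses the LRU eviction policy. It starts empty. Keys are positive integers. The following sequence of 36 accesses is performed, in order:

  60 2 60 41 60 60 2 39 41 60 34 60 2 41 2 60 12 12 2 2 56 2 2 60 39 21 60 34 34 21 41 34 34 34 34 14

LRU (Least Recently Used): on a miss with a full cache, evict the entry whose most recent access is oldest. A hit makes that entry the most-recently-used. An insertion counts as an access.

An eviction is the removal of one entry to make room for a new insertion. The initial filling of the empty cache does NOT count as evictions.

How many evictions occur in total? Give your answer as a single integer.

LRU simulation (capacity=3):
  1. access 60: MISS. Cache (LRU->MRU): [60]
  2. access 2: MISS. Cache (LRU->MRU): [60 2]
  3. access 60: HIT. Cache (LRU->MRU): [2 60]
  4. access 41: MISS. Cache (LRU->MRU): [2 60 41]
  5. access 60: HIT. Cache (LRU->MRU): [2 41 60]
  6. access 60: HIT. Cache (LRU->MRU): [2 41 60]
  7. access 2: HIT. Cache (LRU->MRU): [41 60 2]
  8. access 39: MISS, evict 41. Cache (LRU->MRU): [60 2 39]
  9. access 41: MISS, evict 60. Cache (LRU->MRU): [2 39 41]
  10. access 60: MISS, evict 2. Cache (LRU->MRU): [39 41 60]
  11. access 34: MISS, evict 39. Cache (LRU->MRU): [41 60 34]
  12. access 60: HIT. Cache (LRU->MRU): [41 34 60]
  13. access 2: MISS, evict 41. Cache (LRU->MRU): [34 60 2]
  14. access 41: MISS, evict 34. Cache (LRU->MRU): [60 2 41]
  15. access 2: HIT. Cache (LRU->MRU): [60 41 2]
  16. access 60: HIT. Cache (LRU->MRU): [41 2 60]
  17. access 12: MISS, evict 41. Cache (LRU->MRU): [2 60 12]
  18. access 12: HIT. Cache (LRU->MRU): [2 60 12]
  19. access 2: HIT. Cache (LRU->MRU): [60 12 2]
  20. access 2: HIT. Cache (LRU->MRU): [60 12 2]
  21. access 56: MISS, evict 60. Cache (LRU->MRU): [12 2 56]
  22. access 2: HIT. Cache (LRU->MRU): [12 56 2]
  23. access 2: HIT. Cache (LRU->MRU): [12 56 2]
  24. access 60: MISS, evict 12. Cache (LRU->MRU): [56 2 60]
  25. access 39: MISS, evict 56. Cache (LRU->MRU): [2 60 39]
  26. access 21: MISS, evict 2. Cache (LRU->MRU): [60 39 21]
  27. access 60: HIT. Cache (LRU->MRU): [39 21 60]
  28. access 34: MISS, evict 39. Cache (LRU->MRU): [21 60 34]
  29. access 34: HIT. Cache (LRU->MRU): [21 60 34]
  30. access 21: HIT. Cache (LRU->MRU): [60 34 21]
  31. access 41: MISS, evict 60. Cache (LRU->MRU): [34 21 41]
  32. access 34: HIT. Cache (LRU->MRU): [21 41 34]
  33. access 34: HIT. Cache (LRU->MRU): [21 41 34]
  34. access 34: HIT. Cache (LRU->MRU): [21 41 34]
  35. access 34: HIT. Cache (LRU->MRU): [21 41 34]
  36. access 14: MISS, evict 21. Cache (LRU->MRU): [41 34 14]
Total: 19 hits, 17 misses, 14 evictions

Answer: 14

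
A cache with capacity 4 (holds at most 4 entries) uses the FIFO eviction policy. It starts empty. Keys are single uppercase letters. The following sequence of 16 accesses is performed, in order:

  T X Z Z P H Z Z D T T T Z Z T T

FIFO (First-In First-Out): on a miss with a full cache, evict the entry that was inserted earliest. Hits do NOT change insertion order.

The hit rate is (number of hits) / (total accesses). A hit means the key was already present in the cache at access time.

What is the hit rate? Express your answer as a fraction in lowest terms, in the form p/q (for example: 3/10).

Answer: 1/2

Derivation:
FIFO simulation (capacity=4):
  1. access T: MISS. Cache (old->new): [T]
  2. access X: MISS. Cache (old->new): [T X]
  3. access Z: MISS. Cache (old->new): [T X Z]
  4. access Z: HIT. Cache (old->new): [T X Z]
  5. access P: MISS. Cache (old->new): [T X Z P]
  6. access H: MISS, evict T. Cache (old->new): [X Z P H]
  7. access Z: HIT. Cache (old->new): [X Z P H]
  8. access Z: HIT. Cache (old->new): [X Z P H]
  9. access D: MISS, evict X. Cache (old->new): [Z P H D]
  10. access T: MISS, evict Z. Cache (old->new): [P H D T]
  11. access T: HIT. Cache (old->new): [P H D T]
  12. access T: HIT. Cache (old->new): [P H D T]
  13. access Z: MISS, evict P. Cache (old->new): [H D T Z]
  14. access Z: HIT. Cache (old->new): [H D T Z]
  15. access T: HIT. Cache (old->new): [H D T Z]
  16. access T: HIT. Cache (old->new): [H D T Z]
Total: 8 hits, 8 misses, 4 evictions

Hit rate = 8/16 = 1/2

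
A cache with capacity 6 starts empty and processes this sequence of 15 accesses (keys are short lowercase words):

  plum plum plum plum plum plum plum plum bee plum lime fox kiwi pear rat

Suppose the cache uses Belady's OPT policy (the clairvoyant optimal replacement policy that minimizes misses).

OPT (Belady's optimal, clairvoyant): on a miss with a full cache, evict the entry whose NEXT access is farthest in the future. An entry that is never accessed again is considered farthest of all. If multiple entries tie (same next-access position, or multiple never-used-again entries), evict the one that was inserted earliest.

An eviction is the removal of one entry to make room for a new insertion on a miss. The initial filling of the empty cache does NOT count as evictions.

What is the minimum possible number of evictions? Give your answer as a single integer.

Answer: 1

Derivation:
OPT (Belady) simulation (capacity=6):
  1. access plum: MISS. Cache: [plum]
  2. access plum: HIT. Next use of plum: step 3. Cache: [plum]
  3. access plum: HIT. Next use of plum: step 4. Cache: [plum]
  4. access plum: HIT. Next use of plum: step 5. Cache: [plum]
  5. access plum: HIT. Next use of plum: step 6. Cache: [plum]
  6. access plum: HIT. Next use of plum: step 7. Cache: [plum]
  7. access plum: HIT. Next use of plum: step 8. Cache: [plum]
  8. access plum: HIT. Next use of plum: step 10. Cache: [plum]
  9. access bee: MISS. Cache: [plum bee]
  10. access plum: HIT. Next use of plum: never. Cache: [plum bee]
  11. access lime: MISS. Cache: [plum bee lime]
  12. access fox: MISS. Cache: [plum bee lime fox]
  13. access kiwi: MISS. Cache: [plum bee lime fox kiwi]
  14. access pear: MISS. Cache: [plum bee lime fox kiwi pear]
  15. access rat: MISS, evict plum (next use: never). Cache: [bee lime fox kiwi pear rat]
Total: 8 hits, 7 misses, 1 evictions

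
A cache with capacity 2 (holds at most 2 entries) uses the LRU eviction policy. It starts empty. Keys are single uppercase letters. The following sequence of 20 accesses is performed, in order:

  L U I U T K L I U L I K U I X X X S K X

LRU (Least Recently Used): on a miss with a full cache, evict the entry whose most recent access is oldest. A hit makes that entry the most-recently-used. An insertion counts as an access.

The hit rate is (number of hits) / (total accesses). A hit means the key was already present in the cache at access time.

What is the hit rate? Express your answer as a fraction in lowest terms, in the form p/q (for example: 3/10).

Answer: 3/20

Derivation:
LRU simulation (capacity=2):
  1. access L: MISS. Cache (LRU->MRU): [L]
  2. access U: MISS. Cache (LRU->MRU): [L U]
  3. access I: MISS, evict L. Cache (LRU->MRU): [U I]
  4. access U: HIT. Cache (LRU->MRU): [I U]
  5. access T: MISS, evict I. Cache (LRU->MRU): [U T]
  6. access K: MISS, evict U. Cache (LRU->MRU): [T K]
  7. access L: MISS, evict T. Cache (LRU->MRU): [K L]
  8. access I: MISS, evict K. Cache (LRU->MRU): [L I]
  9. access U: MISS, evict L. Cache (LRU->MRU): [I U]
  10. access L: MISS, evict I. Cache (LRU->MRU): [U L]
  11. access I: MISS, evict U. Cache (LRU->MRU): [L I]
  12. access K: MISS, evict L. Cache (LRU->MRU): [I K]
  13. access U: MISS, evict I. Cache (LRU->MRU): [K U]
  14. access I: MISS, evict K. Cache (LRU->MRU): [U I]
  15. access X: MISS, evict U. Cache (LRU->MRU): [I X]
  16. access X: HIT. Cache (LRU->MRU): [I X]
  17. access X: HIT. Cache (LRU->MRU): [I X]
  18. access S: MISS, evict I. Cache (LRU->MRU): [X S]
  19. access K: MISS, evict X. Cache (LRU->MRU): [S K]
  20. access X: MISS, evict S. Cache (LRU->MRU): [K X]
Total: 3 hits, 17 misses, 15 evictions

Hit rate = 3/20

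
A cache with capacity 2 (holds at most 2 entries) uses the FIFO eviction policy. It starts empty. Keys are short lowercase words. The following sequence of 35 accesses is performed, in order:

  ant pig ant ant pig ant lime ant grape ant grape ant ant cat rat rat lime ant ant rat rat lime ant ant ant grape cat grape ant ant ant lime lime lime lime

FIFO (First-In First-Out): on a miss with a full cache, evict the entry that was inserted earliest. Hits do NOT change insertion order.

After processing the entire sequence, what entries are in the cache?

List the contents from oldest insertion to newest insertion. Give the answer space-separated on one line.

FIFO simulation (capacity=2):
  1. access ant: MISS. Cache (old->new): [ant]
  2. access pig: MISS. Cache (old->new): [ant pig]
  3. access ant: HIT. Cache (old->new): [ant pig]
  4. access ant: HIT. Cache (old->new): [ant pig]
  5. access pig: HIT. Cache (old->new): [ant pig]
  6. access ant: HIT. Cache (old->new): [ant pig]
  7. access lime: MISS, evict ant. Cache (old->new): [pig lime]
  8. access ant: MISS, evict pig. Cache (old->new): [lime ant]
  9. access grape: MISS, evict lime. Cache (old->new): [ant grape]
  10. access ant: HIT. Cache (old->new): [ant grape]
  11. access grape: HIT. Cache (old->new): [ant grape]
  12. access ant: HIT. Cache (old->new): [ant grape]
  13. access ant: HIT. Cache (old->new): [ant grape]
  14. access cat: MISS, evict ant. Cache (old->new): [grape cat]
  15. access rat: MISS, evict grape. Cache (old->new): [cat rat]
  16. access rat: HIT. Cache (old->new): [cat rat]
  17. access lime: MISS, evict cat. Cache (old->new): [rat lime]
  18. access ant: MISS, evict rat. Cache (old->new): [lime ant]
  19. access ant: HIT. Cache (old->new): [lime ant]
  20. access rat: MISS, evict lime. Cache (old->new): [ant rat]
  21. access rat: HIT. Cache (old->new): [ant rat]
  22. access lime: MISS, evict ant. Cache (old->new): [rat lime]
  23. access ant: MISS, evict rat. Cache (old->new): [lime ant]
  24. access ant: HIT. Cache (old->new): [lime ant]
  25. access ant: HIT. Cache (old->new): [lime ant]
  26. access grape: MISS, evict lime. Cache (old->new): [ant grape]
  27. access cat: MISS, evict ant. Cache (old->new): [grape cat]
  28. access grape: HIT. Cache (old->new): [grape cat]
  29. access ant: MISS, evict grape. Cache (old->new): [cat ant]
  30. access ant: HIT. Cache (old->new): [cat ant]
  31. access ant: HIT. Cache (old->new): [cat ant]
  32. access lime: MISS, evict cat. Cache (old->new): [ant lime]
  33. access lime: HIT. Cache (old->new): [ant lime]
  34. access lime: HIT. Cache (old->new): [ant lime]
  35. access lime: HIT. Cache (old->new): [ant lime]
Total: 19 hits, 16 misses, 14 evictions

Answer: ant lime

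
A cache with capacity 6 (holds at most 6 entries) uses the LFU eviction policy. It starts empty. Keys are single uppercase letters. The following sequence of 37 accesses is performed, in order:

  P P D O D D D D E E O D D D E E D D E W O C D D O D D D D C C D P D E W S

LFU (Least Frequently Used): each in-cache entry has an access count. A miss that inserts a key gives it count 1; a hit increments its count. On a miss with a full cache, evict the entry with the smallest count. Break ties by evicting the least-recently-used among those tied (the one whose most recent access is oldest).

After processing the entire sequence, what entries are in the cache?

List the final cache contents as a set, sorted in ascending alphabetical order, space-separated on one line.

LFU simulation (capacity=6):
  1. access P: MISS. Cache: [P(c=1)]
  2. access P: HIT, count now 2. Cache: [P(c=2)]
  3. access D: MISS. Cache: [D(c=1) P(c=2)]
  4. access O: MISS. Cache: [D(c=1) O(c=1) P(c=2)]
  5. access D: HIT, count now 2. Cache: [O(c=1) P(c=2) D(c=2)]
  6. access D: HIT, count now 3. Cache: [O(c=1) P(c=2) D(c=3)]
  7. access D: HIT, count now 4. Cache: [O(c=1) P(c=2) D(c=4)]
  8. access D: HIT, count now 5. Cache: [O(c=1) P(c=2) D(c=5)]
  9. access E: MISS. Cache: [O(c=1) E(c=1) P(c=2) D(c=5)]
  10. access E: HIT, count now 2. Cache: [O(c=1) P(c=2) E(c=2) D(c=5)]
  11. access O: HIT, count now 2. Cache: [P(c=2) E(c=2) O(c=2) D(c=5)]
  12. access D: HIT, count now 6. Cache: [P(c=2) E(c=2) O(c=2) D(c=6)]
  13. access D: HIT, count now 7. Cache: [P(c=2) E(c=2) O(c=2) D(c=7)]
  14. access D: HIT, count now 8. Cache: [P(c=2) E(c=2) O(c=2) D(c=8)]
  15. access E: HIT, count now 3. Cache: [P(c=2) O(c=2) E(c=3) D(c=8)]
  16. access E: HIT, count now 4. Cache: [P(c=2) O(c=2) E(c=4) D(c=8)]
  17. access D: HIT, count now 9. Cache: [P(c=2) O(c=2) E(c=4) D(c=9)]
  18. access D: HIT, count now 10. Cache: [P(c=2) O(c=2) E(c=4) D(c=10)]
  19. access E: HIT, count now 5. Cache: [P(c=2) O(c=2) E(c=5) D(c=10)]
  20. access W: MISS. Cache: [W(c=1) P(c=2) O(c=2) E(c=5) D(c=10)]
  21. access O: HIT, count now 3. Cache: [W(c=1) P(c=2) O(c=3) E(c=5) D(c=10)]
  22. access C: MISS. Cache: [W(c=1) C(c=1) P(c=2) O(c=3) E(c=5) D(c=10)]
  23. access D: HIT, count now 11. Cache: [W(c=1) C(c=1) P(c=2) O(c=3) E(c=5) D(c=11)]
  24. access D: HIT, count now 12. Cache: [W(c=1) C(c=1) P(c=2) O(c=3) E(c=5) D(c=12)]
  25. access O: HIT, count now 4. Cache: [W(c=1) C(c=1) P(c=2) O(c=4) E(c=5) D(c=12)]
  26. access D: HIT, count now 13. Cache: [W(c=1) C(c=1) P(c=2) O(c=4) E(c=5) D(c=13)]
  27. access D: HIT, count now 14. Cache: [W(c=1) C(c=1) P(c=2) O(c=4) E(c=5) D(c=14)]
  28. access D: HIT, count now 15. Cache: [W(c=1) C(c=1) P(c=2) O(c=4) E(c=5) D(c=15)]
  29. access D: HIT, count now 16. Cache: [W(c=1) C(c=1) P(c=2) O(c=4) E(c=5) D(c=16)]
  30. access C: HIT, count now 2. Cache: [W(c=1) P(c=2) C(c=2) O(c=4) E(c=5) D(c=16)]
  31. access C: HIT, count now 3. Cache: [W(c=1) P(c=2) C(c=3) O(c=4) E(c=5) D(c=16)]
  32. access D: HIT, count now 17. Cache: [W(c=1) P(c=2) C(c=3) O(c=4) E(c=5) D(c=17)]
  33. access P: HIT, count now 3. Cache: [W(c=1) C(c=3) P(c=3) O(c=4) E(c=5) D(c=17)]
  34. access D: HIT, count now 18. Cache: [W(c=1) C(c=3) P(c=3) O(c=4) E(c=5) D(c=18)]
  35. access E: HIT, count now 6. Cache: [W(c=1) C(c=3) P(c=3) O(c=4) E(c=6) D(c=18)]
  36. access W: HIT, count now 2. Cache: [W(c=2) C(c=3) P(c=3) O(c=4) E(c=6) D(c=18)]
  37. access S: MISS, evict W(c=2). Cache: [S(c=1) C(c=3) P(c=3) O(c=4) E(c=6) D(c=18)]
Total: 30 hits, 7 misses, 1 evictions

Answer: C D E O P S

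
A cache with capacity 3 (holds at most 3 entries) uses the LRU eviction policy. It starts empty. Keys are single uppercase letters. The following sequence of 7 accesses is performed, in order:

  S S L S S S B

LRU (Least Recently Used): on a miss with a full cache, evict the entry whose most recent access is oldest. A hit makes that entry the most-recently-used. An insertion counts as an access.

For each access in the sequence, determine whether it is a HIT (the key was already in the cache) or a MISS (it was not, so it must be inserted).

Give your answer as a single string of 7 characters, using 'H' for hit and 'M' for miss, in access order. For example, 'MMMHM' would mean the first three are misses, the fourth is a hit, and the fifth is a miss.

LRU simulation (capacity=3):
  1. access S: MISS. Cache (LRU->MRU): [S]
  2. access S: HIT. Cache (LRU->MRU): [S]
  3. access L: MISS. Cache (LRU->MRU): [S L]
  4. access S: HIT. Cache (LRU->MRU): [L S]
  5. access S: HIT. Cache (LRU->MRU): [L S]
  6. access S: HIT. Cache (LRU->MRU): [L S]
  7. access B: MISS. Cache (LRU->MRU): [L S B]
Total: 4 hits, 3 misses, 0 evictions

Answer: MHMHHHM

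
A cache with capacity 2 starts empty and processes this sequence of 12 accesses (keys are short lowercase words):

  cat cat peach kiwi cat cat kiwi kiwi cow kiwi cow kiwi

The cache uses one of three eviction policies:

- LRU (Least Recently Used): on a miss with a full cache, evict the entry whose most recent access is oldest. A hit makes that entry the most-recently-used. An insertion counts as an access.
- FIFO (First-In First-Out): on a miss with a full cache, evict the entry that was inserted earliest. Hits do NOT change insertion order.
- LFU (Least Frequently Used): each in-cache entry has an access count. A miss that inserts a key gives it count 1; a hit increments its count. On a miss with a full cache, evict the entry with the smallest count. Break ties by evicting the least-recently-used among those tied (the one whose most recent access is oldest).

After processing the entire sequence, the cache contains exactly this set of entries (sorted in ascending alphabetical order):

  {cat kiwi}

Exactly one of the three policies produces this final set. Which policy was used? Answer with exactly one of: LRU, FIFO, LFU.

Simulating under each policy and comparing final sets:
  LRU: final set = {cow kiwi} -> differs
  FIFO: final set = {cow kiwi} -> differs
  LFU: final set = {cat kiwi} -> MATCHES target
Only LFU produces the target set.

Answer: LFU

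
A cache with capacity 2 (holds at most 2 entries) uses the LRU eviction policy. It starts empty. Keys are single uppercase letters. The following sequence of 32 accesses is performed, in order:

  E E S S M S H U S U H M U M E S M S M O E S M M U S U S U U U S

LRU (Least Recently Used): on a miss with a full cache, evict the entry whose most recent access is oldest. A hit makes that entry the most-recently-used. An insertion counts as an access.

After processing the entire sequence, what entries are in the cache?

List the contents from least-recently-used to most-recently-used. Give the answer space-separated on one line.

Answer: U S

Derivation:
LRU simulation (capacity=2):
  1. access E: MISS. Cache (LRU->MRU): [E]
  2. access E: HIT. Cache (LRU->MRU): [E]
  3. access S: MISS. Cache (LRU->MRU): [E S]
  4. access S: HIT. Cache (LRU->MRU): [E S]
  5. access M: MISS, evict E. Cache (LRU->MRU): [S M]
  6. access S: HIT. Cache (LRU->MRU): [M S]
  7. access H: MISS, evict M. Cache (LRU->MRU): [S H]
  8. access U: MISS, evict S. Cache (LRU->MRU): [H U]
  9. access S: MISS, evict H. Cache (LRU->MRU): [U S]
  10. access U: HIT. Cache (LRU->MRU): [S U]
  11. access H: MISS, evict S. Cache (LRU->MRU): [U H]
  12. access M: MISS, evict U. Cache (LRU->MRU): [H M]
  13. access U: MISS, evict H. Cache (LRU->MRU): [M U]
  14. access M: HIT. Cache (LRU->MRU): [U M]
  15. access E: MISS, evict U. Cache (LRU->MRU): [M E]
  16. access S: MISS, evict M. Cache (LRU->MRU): [E S]
  17. access M: MISS, evict E. Cache (LRU->MRU): [S M]
  18. access S: HIT. Cache (LRU->MRU): [M S]
  19. access M: HIT. Cache (LRU->MRU): [S M]
  20. access O: MISS, evict S. Cache (LRU->MRU): [M O]
  21. access E: MISS, evict M. Cache (LRU->MRU): [O E]
  22. access S: MISS, evict O. Cache (LRU->MRU): [E S]
  23. access M: MISS, evict E. Cache (LRU->MRU): [S M]
  24. access M: HIT. Cache (LRU->MRU): [S M]
  25. access U: MISS, evict S. Cache (LRU->MRU): [M U]
  26. access S: MISS, evict M. Cache (LRU->MRU): [U S]
  27. access U: HIT. Cache (LRU->MRU): [S U]
  28. access S: HIT. Cache (LRU->MRU): [U S]
  29. access U: HIT. Cache (LRU->MRU): [S U]
  30. access U: HIT. Cache (LRU->MRU): [S U]
  31. access U: HIT. Cache (LRU->MRU): [S U]
  32. access S: HIT. Cache (LRU->MRU): [U S]
Total: 14 hits, 18 misses, 16 evictions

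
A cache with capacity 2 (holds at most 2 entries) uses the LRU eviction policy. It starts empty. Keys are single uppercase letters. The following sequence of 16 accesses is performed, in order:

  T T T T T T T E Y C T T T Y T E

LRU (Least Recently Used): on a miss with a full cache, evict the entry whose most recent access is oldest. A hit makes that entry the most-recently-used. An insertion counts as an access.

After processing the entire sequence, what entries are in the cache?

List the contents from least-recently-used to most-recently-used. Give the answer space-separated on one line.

Answer: T E

Derivation:
LRU simulation (capacity=2):
  1. access T: MISS. Cache (LRU->MRU): [T]
  2. access T: HIT. Cache (LRU->MRU): [T]
  3. access T: HIT. Cache (LRU->MRU): [T]
  4. access T: HIT. Cache (LRU->MRU): [T]
  5. access T: HIT. Cache (LRU->MRU): [T]
  6. access T: HIT. Cache (LRU->MRU): [T]
  7. access T: HIT. Cache (LRU->MRU): [T]
  8. access E: MISS. Cache (LRU->MRU): [T E]
  9. access Y: MISS, evict T. Cache (LRU->MRU): [E Y]
  10. access C: MISS, evict E. Cache (LRU->MRU): [Y C]
  11. access T: MISS, evict Y. Cache (LRU->MRU): [C T]
  12. access T: HIT. Cache (LRU->MRU): [C T]
  13. access T: HIT. Cache (LRU->MRU): [C T]
  14. access Y: MISS, evict C. Cache (LRU->MRU): [T Y]
  15. access T: HIT. Cache (LRU->MRU): [Y T]
  16. access E: MISS, evict Y. Cache (LRU->MRU): [T E]
Total: 9 hits, 7 misses, 5 evictions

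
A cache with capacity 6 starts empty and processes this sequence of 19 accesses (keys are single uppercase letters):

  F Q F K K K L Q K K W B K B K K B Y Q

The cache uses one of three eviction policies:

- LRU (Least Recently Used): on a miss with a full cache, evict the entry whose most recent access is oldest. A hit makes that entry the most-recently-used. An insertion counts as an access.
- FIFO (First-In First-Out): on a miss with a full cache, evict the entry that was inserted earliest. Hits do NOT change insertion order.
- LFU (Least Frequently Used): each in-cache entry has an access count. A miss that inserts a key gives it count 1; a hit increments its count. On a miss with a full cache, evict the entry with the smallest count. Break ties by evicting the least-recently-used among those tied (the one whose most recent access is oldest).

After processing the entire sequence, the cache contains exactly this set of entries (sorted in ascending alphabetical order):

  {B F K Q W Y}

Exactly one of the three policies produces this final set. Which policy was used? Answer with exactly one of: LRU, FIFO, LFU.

Answer: LFU

Derivation:
Simulating under each policy and comparing final sets:
  LRU: final set = {B K L Q W Y} -> differs
  FIFO: final set = {B K L Q W Y} -> differs
  LFU: final set = {B F K Q W Y} -> MATCHES target
Only LFU produces the target set.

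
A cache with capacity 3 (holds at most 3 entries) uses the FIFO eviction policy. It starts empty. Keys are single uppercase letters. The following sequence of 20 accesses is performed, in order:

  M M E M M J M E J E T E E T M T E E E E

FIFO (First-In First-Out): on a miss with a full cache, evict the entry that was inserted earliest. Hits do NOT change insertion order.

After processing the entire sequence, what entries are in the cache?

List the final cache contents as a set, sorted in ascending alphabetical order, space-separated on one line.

Answer: E M T

Derivation:
FIFO simulation (capacity=3):
  1. access M: MISS. Cache (old->new): [M]
  2. access M: HIT. Cache (old->new): [M]
  3. access E: MISS. Cache (old->new): [M E]
  4. access M: HIT. Cache (old->new): [M E]
  5. access M: HIT. Cache (old->new): [M E]
  6. access J: MISS. Cache (old->new): [M E J]
  7. access M: HIT. Cache (old->new): [M E J]
  8. access E: HIT. Cache (old->new): [M E J]
  9. access J: HIT. Cache (old->new): [M E J]
  10. access E: HIT. Cache (old->new): [M E J]
  11. access T: MISS, evict M. Cache (old->new): [E J T]
  12. access E: HIT. Cache (old->new): [E J T]
  13. access E: HIT. Cache (old->new): [E J T]
  14. access T: HIT. Cache (old->new): [E J T]
  15. access M: MISS, evict E. Cache (old->new): [J T M]
  16. access T: HIT. Cache (old->new): [J T M]
  17. access E: MISS, evict J. Cache (old->new): [T M E]
  18. access E: HIT. Cache (old->new): [T M E]
  19. access E: HIT. Cache (old->new): [T M E]
  20. access E: HIT. Cache (old->new): [T M E]
Total: 14 hits, 6 misses, 3 evictions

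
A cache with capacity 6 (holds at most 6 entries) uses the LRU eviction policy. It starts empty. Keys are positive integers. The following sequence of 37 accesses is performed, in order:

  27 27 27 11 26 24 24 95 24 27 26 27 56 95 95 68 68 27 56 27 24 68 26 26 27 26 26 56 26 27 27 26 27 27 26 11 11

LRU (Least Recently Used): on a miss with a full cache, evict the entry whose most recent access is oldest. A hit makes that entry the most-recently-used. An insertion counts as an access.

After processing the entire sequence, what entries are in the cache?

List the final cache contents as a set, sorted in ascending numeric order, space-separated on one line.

LRU simulation (capacity=6):
  1. access 27: MISS. Cache (LRU->MRU): [27]
  2. access 27: HIT. Cache (LRU->MRU): [27]
  3. access 27: HIT. Cache (LRU->MRU): [27]
  4. access 11: MISS. Cache (LRU->MRU): [27 11]
  5. access 26: MISS. Cache (LRU->MRU): [27 11 26]
  6. access 24: MISS. Cache (LRU->MRU): [27 11 26 24]
  7. access 24: HIT. Cache (LRU->MRU): [27 11 26 24]
  8. access 95: MISS. Cache (LRU->MRU): [27 11 26 24 95]
  9. access 24: HIT. Cache (LRU->MRU): [27 11 26 95 24]
  10. access 27: HIT. Cache (LRU->MRU): [11 26 95 24 27]
  11. access 26: HIT. Cache (LRU->MRU): [11 95 24 27 26]
  12. access 27: HIT. Cache (LRU->MRU): [11 95 24 26 27]
  13. access 56: MISS. Cache (LRU->MRU): [11 95 24 26 27 56]
  14. access 95: HIT. Cache (LRU->MRU): [11 24 26 27 56 95]
  15. access 95: HIT. Cache (LRU->MRU): [11 24 26 27 56 95]
  16. access 68: MISS, evict 11. Cache (LRU->MRU): [24 26 27 56 95 68]
  17. access 68: HIT. Cache (LRU->MRU): [24 26 27 56 95 68]
  18. access 27: HIT. Cache (LRU->MRU): [24 26 56 95 68 27]
  19. access 56: HIT. Cache (LRU->MRU): [24 26 95 68 27 56]
  20. access 27: HIT. Cache (LRU->MRU): [24 26 95 68 56 27]
  21. access 24: HIT. Cache (LRU->MRU): [26 95 68 56 27 24]
  22. access 68: HIT. Cache (LRU->MRU): [26 95 56 27 24 68]
  23. access 26: HIT. Cache (LRU->MRU): [95 56 27 24 68 26]
  24. access 26: HIT. Cache (LRU->MRU): [95 56 27 24 68 26]
  25. access 27: HIT. Cache (LRU->MRU): [95 56 24 68 26 27]
  26. access 26: HIT. Cache (LRU->MRU): [95 56 24 68 27 26]
  27. access 26: HIT. Cache (LRU->MRU): [95 56 24 68 27 26]
  28. access 56: HIT. Cache (LRU->MRU): [95 24 68 27 26 56]
  29. access 26: HIT. Cache (LRU->MRU): [95 24 68 27 56 26]
  30. access 27: HIT. Cache (LRU->MRU): [95 24 68 56 26 27]
  31. access 27: HIT. Cache (LRU->MRU): [95 24 68 56 26 27]
  32. access 26: HIT. Cache (LRU->MRU): [95 24 68 56 27 26]
  33. access 27: HIT. Cache (LRU->MRU): [95 24 68 56 26 27]
  34. access 27: HIT. Cache (LRU->MRU): [95 24 68 56 26 27]
  35. access 26: HIT. Cache (LRU->MRU): [95 24 68 56 27 26]
  36. access 11: MISS, evict 95. Cache (LRU->MRU): [24 68 56 27 26 11]
  37. access 11: HIT. Cache (LRU->MRU): [24 68 56 27 26 11]
Total: 29 hits, 8 misses, 2 evictions

Answer: 11 24 26 27 56 68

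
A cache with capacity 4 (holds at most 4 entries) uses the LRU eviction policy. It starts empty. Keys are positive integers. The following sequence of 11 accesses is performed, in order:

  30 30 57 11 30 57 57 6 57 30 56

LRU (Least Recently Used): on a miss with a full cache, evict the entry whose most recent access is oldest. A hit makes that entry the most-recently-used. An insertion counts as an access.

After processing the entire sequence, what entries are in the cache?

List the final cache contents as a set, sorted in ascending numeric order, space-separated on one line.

LRU simulation (capacity=4):
  1. access 30: MISS. Cache (LRU->MRU): [30]
  2. access 30: HIT. Cache (LRU->MRU): [30]
  3. access 57: MISS. Cache (LRU->MRU): [30 57]
  4. access 11: MISS. Cache (LRU->MRU): [30 57 11]
  5. access 30: HIT. Cache (LRU->MRU): [57 11 30]
  6. access 57: HIT. Cache (LRU->MRU): [11 30 57]
  7. access 57: HIT. Cache (LRU->MRU): [11 30 57]
  8. access 6: MISS. Cache (LRU->MRU): [11 30 57 6]
  9. access 57: HIT. Cache (LRU->MRU): [11 30 6 57]
  10. access 30: HIT. Cache (LRU->MRU): [11 6 57 30]
  11. access 56: MISS, evict 11. Cache (LRU->MRU): [6 57 30 56]
Total: 6 hits, 5 misses, 1 evictions

Answer: 6 30 56 57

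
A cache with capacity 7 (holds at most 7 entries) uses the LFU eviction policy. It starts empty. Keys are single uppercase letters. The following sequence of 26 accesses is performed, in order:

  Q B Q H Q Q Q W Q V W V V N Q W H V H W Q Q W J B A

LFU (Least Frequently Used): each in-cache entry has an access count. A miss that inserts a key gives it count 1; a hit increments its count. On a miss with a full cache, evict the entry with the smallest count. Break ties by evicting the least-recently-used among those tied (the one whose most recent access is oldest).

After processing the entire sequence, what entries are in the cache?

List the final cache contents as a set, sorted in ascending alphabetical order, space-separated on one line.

LFU simulation (capacity=7):
  1. access Q: MISS. Cache: [Q(c=1)]
  2. access B: MISS. Cache: [Q(c=1) B(c=1)]
  3. access Q: HIT, count now 2. Cache: [B(c=1) Q(c=2)]
  4. access H: MISS. Cache: [B(c=1) H(c=1) Q(c=2)]
  5. access Q: HIT, count now 3. Cache: [B(c=1) H(c=1) Q(c=3)]
  6. access Q: HIT, count now 4. Cache: [B(c=1) H(c=1) Q(c=4)]
  7. access Q: HIT, count now 5. Cache: [B(c=1) H(c=1) Q(c=5)]
  8. access W: MISS. Cache: [B(c=1) H(c=1) W(c=1) Q(c=5)]
  9. access Q: HIT, count now 6. Cache: [B(c=1) H(c=1) W(c=1) Q(c=6)]
  10. access V: MISS. Cache: [B(c=1) H(c=1) W(c=1) V(c=1) Q(c=6)]
  11. access W: HIT, count now 2. Cache: [B(c=1) H(c=1) V(c=1) W(c=2) Q(c=6)]
  12. access V: HIT, count now 2. Cache: [B(c=1) H(c=1) W(c=2) V(c=2) Q(c=6)]
  13. access V: HIT, count now 3. Cache: [B(c=1) H(c=1) W(c=2) V(c=3) Q(c=6)]
  14. access N: MISS. Cache: [B(c=1) H(c=1) N(c=1) W(c=2) V(c=3) Q(c=6)]
  15. access Q: HIT, count now 7. Cache: [B(c=1) H(c=1) N(c=1) W(c=2) V(c=3) Q(c=7)]
  16. access W: HIT, count now 3. Cache: [B(c=1) H(c=1) N(c=1) V(c=3) W(c=3) Q(c=7)]
  17. access H: HIT, count now 2. Cache: [B(c=1) N(c=1) H(c=2) V(c=3) W(c=3) Q(c=7)]
  18. access V: HIT, count now 4. Cache: [B(c=1) N(c=1) H(c=2) W(c=3) V(c=4) Q(c=7)]
  19. access H: HIT, count now 3. Cache: [B(c=1) N(c=1) W(c=3) H(c=3) V(c=4) Q(c=7)]
  20. access W: HIT, count now 4. Cache: [B(c=1) N(c=1) H(c=3) V(c=4) W(c=4) Q(c=7)]
  21. access Q: HIT, count now 8. Cache: [B(c=1) N(c=1) H(c=3) V(c=4) W(c=4) Q(c=8)]
  22. access Q: HIT, count now 9. Cache: [B(c=1) N(c=1) H(c=3) V(c=4) W(c=4) Q(c=9)]
  23. access W: HIT, count now 5. Cache: [B(c=1) N(c=1) H(c=3) V(c=4) W(c=5) Q(c=9)]
  24. access J: MISS. Cache: [B(c=1) N(c=1) J(c=1) H(c=3) V(c=4) W(c=5) Q(c=9)]
  25. access B: HIT, count now 2. Cache: [N(c=1) J(c=1) B(c=2) H(c=3) V(c=4) W(c=5) Q(c=9)]
  26. access A: MISS, evict N(c=1). Cache: [J(c=1) A(c=1) B(c=2) H(c=3) V(c=4) W(c=5) Q(c=9)]
Total: 18 hits, 8 misses, 1 evictions

Answer: A B H J Q V W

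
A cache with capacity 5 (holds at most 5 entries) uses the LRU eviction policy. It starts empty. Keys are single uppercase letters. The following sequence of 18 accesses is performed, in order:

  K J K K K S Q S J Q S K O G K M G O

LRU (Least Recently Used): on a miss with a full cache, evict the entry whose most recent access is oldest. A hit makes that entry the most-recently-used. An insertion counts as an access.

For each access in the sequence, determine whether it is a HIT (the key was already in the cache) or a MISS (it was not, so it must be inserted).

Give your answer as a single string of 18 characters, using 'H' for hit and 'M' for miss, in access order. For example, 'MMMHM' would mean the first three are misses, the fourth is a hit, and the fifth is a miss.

LRU simulation (capacity=5):
  1. access K: MISS. Cache (LRU->MRU): [K]
  2. access J: MISS. Cache (LRU->MRU): [K J]
  3. access K: HIT. Cache (LRU->MRU): [J K]
  4. access K: HIT. Cache (LRU->MRU): [J K]
  5. access K: HIT. Cache (LRU->MRU): [J K]
  6. access S: MISS. Cache (LRU->MRU): [J K S]
  7. access Q: MISS. Cache (LRU->MRU): [J K S Q]
  8. access S: HIT. Cache (LRU->MRU): [J K Q S]
  9. access J: HIT. Cache (LRU->MRU): [K Q S J]
  10. access Q: HIT. Cache (LRU->MRU): [K S J Q]
  11. access S: HIT. Cache (LRU->MRU): [K J Q S]
  12. access K: HIT. Cache (LRU->MRU): [J Q S K]
  13. access O: MISS. Cache (LRU->MRU): [J Q S K O]
  14. access G: MISS, evict J. Cache (LRU->MRU): [Q S K O G]
  15. access K: HIT. Cache (LRU->MRU): [Q S O G K]
  16. access M: MISS, evict Q. Cache (LRU->MRU): [S O G K M]
  17. access G: HIT. Cache (LRU->MRU): [S O K M G]
  18. access O: HIT. Cache (LRU->MRU): [S K M G O]
Total: 11 hits, 7 misses, 2 evictions

Answer: MMHHHMMHHHHHMMHMHH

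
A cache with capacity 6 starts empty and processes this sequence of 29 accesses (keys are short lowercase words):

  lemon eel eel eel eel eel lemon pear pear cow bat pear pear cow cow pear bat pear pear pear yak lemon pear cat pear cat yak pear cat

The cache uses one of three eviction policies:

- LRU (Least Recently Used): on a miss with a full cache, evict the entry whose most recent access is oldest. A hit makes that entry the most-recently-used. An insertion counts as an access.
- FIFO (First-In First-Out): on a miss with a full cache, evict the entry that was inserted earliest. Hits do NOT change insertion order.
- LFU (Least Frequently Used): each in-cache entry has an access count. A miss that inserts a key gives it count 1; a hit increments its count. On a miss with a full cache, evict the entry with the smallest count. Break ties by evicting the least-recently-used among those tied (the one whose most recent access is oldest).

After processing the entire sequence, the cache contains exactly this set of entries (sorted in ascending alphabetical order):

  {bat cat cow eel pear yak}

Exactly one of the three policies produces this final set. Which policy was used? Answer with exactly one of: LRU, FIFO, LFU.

Simulating under each policy and comparing final sets:
  LRU: final set = {bat cat cow lemon pear yak} -> differs
  FIFO: final set = {bat cat cow eel pear yak} -> MATCHES target
  LFU: final set = {cat cow eel lemon pear yak} -> differs
Only FIFO produces the target set.

Answer: FIFO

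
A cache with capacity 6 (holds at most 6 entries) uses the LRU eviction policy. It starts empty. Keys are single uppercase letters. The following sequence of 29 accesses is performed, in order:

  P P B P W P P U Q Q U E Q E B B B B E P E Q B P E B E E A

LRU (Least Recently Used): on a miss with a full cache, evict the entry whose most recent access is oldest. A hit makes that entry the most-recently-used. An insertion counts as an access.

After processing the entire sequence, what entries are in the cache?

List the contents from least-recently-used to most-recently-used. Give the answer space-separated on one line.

LRU simulation (capacity=6):
  1. access P: MISS. Cache (LRU->MRU): [P]
  2. access P: HIT. Cache (LRU->MRU): [P]
  3. access B: MISS. Cache (LRU->MRU): [P B]
  4. access P: HIT. Cache (LRU->MRU): [B P]
  5. access W: MISS. Cache (LRU->MRU): [B P W]
  6. access P: HIT. Cache (LRU->MRU): [B W P]
  7. access P: HIT. Cache (LRU->MRU): [B W P]
  8. access U: MISS. Cache (LRU->MRU): [B W P U]
  9. access Q: MISS. Cache (LRU->MRU): [B W P U Q]
  10. access Q: HIT. Cache (LRU->MRU): [B W P U Q]
  11. access U: HIT. Cache (LRU->MRU): [B W P Q U]
  12. access E: MISS. Cache (LRU->MRU): [B W P Q U E]
  13. access Q: HIT. Cache (LRU->MRU): [B W P U E Q]
  14. access E: HIT. Cache (LRU->MRU): [B W P U Q E]
  15. access B: HIT. Cache (LRU->MRU): [W P U Q E B]
  16. access B: HIT. Cache (LRU->MRU): [W P U Q E B]
  17. access B: HIT. Cache (LRU->MRU): [W P U Q E B]
  18. access B: HIT. Cache (LRU->MRU): [W P U Q E B]
  19. access E: HIT. Cache (LRU->MRU): [W P U Q B E]
  20. access P: HIT. Cache (LRU->MRU): [W U Q B E P]
  21. access E: HIT. Cache (LRU->MRU): [W U Q B P E]
  22. access Q: HIT. Cache (LRU->MRU): [W U B P E Q]
  23. access B: HIT. Cache (LRU->MRU): [W U P E Q B]
  24. access P: HIT. Cache (LRU->MRU): [W U E Q B P]
  25. access E: HIT. Cache (LRU->MRU): [W U Q B P E]
  26. access B: HIT. Cache (LRU->MRU): [W U Q P E B]
  27. access E: HIT. Cache (LRU->MRU): [W U Q P B E]
  28. access E: HIT. Cache (LRU->MRU): [W U Q P B E]
  29. access A: MISS, evict W. Cache (LRU->MRU): [U Q P B E A]
Total: 22 hits, 7 misses, 1 evictions

Answer: U Q P B E A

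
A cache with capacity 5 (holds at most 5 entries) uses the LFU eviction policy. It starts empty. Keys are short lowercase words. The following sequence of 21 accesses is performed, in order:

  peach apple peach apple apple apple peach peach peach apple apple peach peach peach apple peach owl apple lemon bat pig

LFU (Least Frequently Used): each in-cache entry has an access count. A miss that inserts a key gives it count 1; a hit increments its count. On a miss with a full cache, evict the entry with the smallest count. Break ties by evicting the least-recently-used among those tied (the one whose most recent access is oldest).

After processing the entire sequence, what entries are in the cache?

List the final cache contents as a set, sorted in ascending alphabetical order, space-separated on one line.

LFU simulation (capacity=5):
  1. access peach: MISS. Cache: [peach(c=1)]
  2. access apple: MISS. Cache: [peach(c=1) apple(c=1)]
  3. access peach: HIT, count now 2. Cache: [apple(c=1) peach(c=2)]
  4. access apple: HIT, count now 2. Cache: [peach(c=2) apple(c=2)]
  5. access apple: HIT, count now 3. Cache: [peach(c=2) apple(c=3)]
  6. access apple: HIT, count now 4. Cache: [peach(c=2) apple(c=4)]
  7. access peach: HIT, count now 3. Cache: [peach(c=3) apple(c=4)]
  8. access peach: HIT, count now 4. Cache: [apple(c=4) peach(c=4)]
  9. access peach: HIT, count now 5. Cache: [apple(c=4) peach(c=5)]
  10. access apple: HIT, count now 5. Cache: [peach(c=5) apple(c=5)]
  11. access apple: HIT, count now 6. Cache: [peach(c=5) apple(c=6)]
  12. access peach: HIT, count now 6. Cache: [apple(c=6) peach(c=6)]
  13. access peach: HIT, count now 7. Cache: [apple(c=6) peach(c=7)]
  14. access peach: HIT, count now 8. Cache: [apple(c=6) peach(c=8)]
  15. access apple: HIT, count now 7. Cache: [apple(c=7) peach(c=8)]
  16. access peach: HIT, count now 9. Cache: [apple(c=7) peach(c=9)]
  17. access owl: MISS. Cache: [owl(c=1) apple(c=7) peach(c=9)]
  18. access apple: HIT, count now 8. Cache: [owl(c=1) apple(c=8) peach(c=9)]
  19. access lemon: MISS. Cache: [owl(c=1) lemon(c=1) apple(c=8) peach(c=9)]
  20. access bat: MISS. Cache: [owl(c=1) lemon(c=1) bat(c=1) apple(c=8) peach(c=9)]
  21. access pig: MISS, evict owl(c=1). Cache: [lemon(c=1) bat(c=1) pig(c=1) apple(c=8) peach(c=9)]
Total: 15 hits, 6 misses, 1 evictions

Answer: apple bat lemon peach pig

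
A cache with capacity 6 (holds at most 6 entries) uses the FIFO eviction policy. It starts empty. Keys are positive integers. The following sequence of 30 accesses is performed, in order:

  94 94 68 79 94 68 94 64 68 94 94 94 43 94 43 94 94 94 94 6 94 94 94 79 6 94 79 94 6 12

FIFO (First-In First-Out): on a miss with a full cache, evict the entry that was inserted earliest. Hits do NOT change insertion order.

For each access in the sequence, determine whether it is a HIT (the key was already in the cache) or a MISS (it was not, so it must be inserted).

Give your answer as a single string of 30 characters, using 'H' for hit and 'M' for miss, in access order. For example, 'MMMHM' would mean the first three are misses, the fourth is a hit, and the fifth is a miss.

FIFO simulation (capacity=6):
  1. access 94: MISS. Cache (old->new): [94]
  2. access 94: HIT. Cache (old->new): [94]
  3. access 68: MISS. Cache (old->new): [94 68]
  4. access 79: MISS. Cache (old->new): [94 68 79]
  5. access 94: HIT. Cache (old->new): [94 68 79]
  6. access 68: HIT. Cache (old->new): [94 68 79]
  7. access 94: HIT. Cache (old->new): [94 68 79]
  8. access 64: MISS. Cache (old->new): [94 68 79 64]
  9. access 68: HIT. Cache (old->new): [94 68 79 64]
  10. access 94: HIT. Cache (old->new): [94 68 79 64]
  11. access 94: HIT. Cache (old->new): [94 68 79 64]
  12. access 94: HIT. Cache (old->new): [94 68 79 64]
  13. access 43: MISS. Cache (old->new): [94 68 79 64 43]
  14. access 94: HIT. Cache (old->new): [94 68 79 64 43]
  15. access 43: HIT. Cache (old->new): [94 68 79 64 43]
  16. access 94: HIT. Cache (old->new): [94 68 79 64 43]
  17. access 94: HIT. Cache (old->new): [94 68 79 64 43]
  18. access 94: HIT. Cache (old->new): [94 68 79 64 43]
  19. access 94: HIT. Cache (old->new): [94 68 79 64 43]
  20. access 6: MISS. Cache (old->new): [94 68 79 64 43 6]
  21. access 94: HIT. Cache (old->new): [94 68 79 64 43 6]
  22. access 94: HIT. Cache (old->new): [94 68 79 64 43 6]
  23. access 94: HIT. Cache (old->new): [94 68 79 64 43 6]
  24. access 79: HIT. Cache (old->new): [94 68 79 64 43 6]
  25. access 6: HIT. Cache (old->new): [94 68 79 64 43 6]
  26. access 94: HIT. Cache (old->new): [94 68 79 64 43 6]
  27. access 79: HIT. Cache (old->new): [94 68 79 64 43 6]
  28. access 94: HIT. Cache (old->new): [94 68 79 64 43 6]
  29. access 6: HIT. Cache (old->new): [94 68 79 64 43 6]
  30. access 12: MISS, evict 94. Cache (old->new): [68 79 64 43 6 12]
Total: 23 hits, 7 misses, 1 evictions

Answer: MHMMHHHMHHHHMHHHHHHMHHHHHHHHHM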